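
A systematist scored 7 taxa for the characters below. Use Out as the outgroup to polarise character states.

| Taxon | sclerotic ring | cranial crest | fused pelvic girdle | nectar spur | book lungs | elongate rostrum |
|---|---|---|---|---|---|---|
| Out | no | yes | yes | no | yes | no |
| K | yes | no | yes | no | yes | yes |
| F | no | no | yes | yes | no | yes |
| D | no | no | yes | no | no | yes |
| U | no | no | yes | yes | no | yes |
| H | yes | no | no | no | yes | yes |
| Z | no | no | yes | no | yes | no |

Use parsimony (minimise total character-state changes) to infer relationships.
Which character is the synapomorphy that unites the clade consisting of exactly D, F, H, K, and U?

Character polarity is set by the outgroup: the derived state is whichever differs from the outgroup's state, so for cranial crest, fused pelvic girdle, book lungs the derived state is 'no', and for the remaining characters it is 'yes'.
sclerotic ring (derived state 'yes') is shared by H and K — a synapomorphy uniting that clade.
cranial crest (derived state 'no') is shared by all ingroup taxa — unites the whole ingroup.
fused pelvic girdle: derived state 'no' in H only — an autapomorphy, so it tells us nothing about relationships among taxa.
nectar spur: derived state 'yes' in F and U only — synapomorphy for {F, U}.
book lungs (derived state 'no') is shared by D, F, and U — a synapomorphy uniting that clade.
elongate rostrum (derived state 'yes') is shared by D, F, H, K, and U — a synapomorphy uniting that clade.
Most parsimonious ingroup topology: (((K,H),((F,U),D)),Z).
The clade {D, F, H, K, U} is supported by elongate rostrum: its derived state 'yes' occurs in exactly those taxa and in no other taxon (including the outgroup).

elongate rostrum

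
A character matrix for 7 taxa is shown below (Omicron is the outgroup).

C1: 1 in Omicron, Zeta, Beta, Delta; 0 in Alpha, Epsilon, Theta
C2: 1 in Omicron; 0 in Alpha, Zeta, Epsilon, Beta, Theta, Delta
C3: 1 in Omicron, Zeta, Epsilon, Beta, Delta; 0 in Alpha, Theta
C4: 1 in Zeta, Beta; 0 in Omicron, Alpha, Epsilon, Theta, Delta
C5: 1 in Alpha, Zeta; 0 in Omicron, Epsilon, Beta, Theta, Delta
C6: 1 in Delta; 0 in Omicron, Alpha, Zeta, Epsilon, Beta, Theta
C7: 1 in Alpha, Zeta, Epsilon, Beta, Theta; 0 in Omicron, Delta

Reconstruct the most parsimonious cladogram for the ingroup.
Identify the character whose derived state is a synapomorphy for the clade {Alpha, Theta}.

C3

Character polarity is set by the outgroup: the derived state is whichever differs from the outgroup's state, so for C1, C2, C3 the derived state is '0', and for the remaining characters it is '1'.
C1: derived state '0' in Alpha, Epsilon, and Theta only — synapomorphy for {Alpha, Epsilon, Theta}.
C2 (derived state '0') is shared by all ingroup taxa — unites the whole ingroup.
Only Alpha and Theta show the derived state '0' for C3, supporting them as a clade.
C4 (derived state '1') is shared by Beta and Zeta — a synapomorphy uniting that clade.
C5 (state '1') occurs in Alpha and Zeta but conflicts with the nesting implied by the other characters — most parsimoniously interpreted as homoplasy.
C6 (derived state '1') is unique to Delta (autapomorphy; uninformative for grouping).
C7 (derived state '1') is shared by Alpha, Beta, Epsilon, Theta, and Zeta — a synapomorphy uniting that clade.
Most parsimonious ingroup topology: ((((Alpha,Theta),Epsilon),(Zeta,Beta)),Delta).
The clade {Alpha, Theta} is supported by C3: its derived state '0' occurs in exactly those taxa and in no other taxon (including the outgroup).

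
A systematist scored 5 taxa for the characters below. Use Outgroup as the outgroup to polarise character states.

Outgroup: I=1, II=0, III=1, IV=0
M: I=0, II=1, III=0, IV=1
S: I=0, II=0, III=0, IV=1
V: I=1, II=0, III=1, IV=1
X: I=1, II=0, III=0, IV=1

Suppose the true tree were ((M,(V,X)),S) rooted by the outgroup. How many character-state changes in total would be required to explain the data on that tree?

6

Map each character onto ((M,(V,X)),S) (rooted by Outgroup) and count the minimum state changes it requires (Fitch parsimony):
I: 2; II: 1; III: 2; IV: 1.
Total tree length = 6.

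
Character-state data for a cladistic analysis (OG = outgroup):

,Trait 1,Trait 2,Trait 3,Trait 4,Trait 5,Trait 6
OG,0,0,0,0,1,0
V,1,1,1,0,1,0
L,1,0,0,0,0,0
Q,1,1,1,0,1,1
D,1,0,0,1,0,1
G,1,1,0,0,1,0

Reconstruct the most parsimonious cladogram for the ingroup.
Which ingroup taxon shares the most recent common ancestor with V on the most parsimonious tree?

Character polarity is set by the outgroup: the derived state is whichever differs from the outgroup's state, so for Trait 5 the derived state is '0', and for the remaining characters it is '1'.
Trait 1 (derived state '1') is shared by all ingroup taxa — unites the whole ingroup.
Only G, Q, and V show the derived state '1' for Trait 2, supporting them as a clade.
Trait 3: derived state '1' in Q and V only — synapomorphy for {Q, V}.
Trait 4: derived state '1' in D only — an autapomorphy, so it tells us nothing about relationships among taxa.
Only D and L show the derived state '0' for Trait 5, supporting them as a clade.
Trait 6 (state '1') occurs in D and Q but conflicts with the nesting implied by the other characters — most parsimoniously interpreted as homoplasy.
Most parsimonious ingroup topology: (((V,Q),G),(L,D)).
V and Q form a cherry on this tree, so they are sister taxa.

Q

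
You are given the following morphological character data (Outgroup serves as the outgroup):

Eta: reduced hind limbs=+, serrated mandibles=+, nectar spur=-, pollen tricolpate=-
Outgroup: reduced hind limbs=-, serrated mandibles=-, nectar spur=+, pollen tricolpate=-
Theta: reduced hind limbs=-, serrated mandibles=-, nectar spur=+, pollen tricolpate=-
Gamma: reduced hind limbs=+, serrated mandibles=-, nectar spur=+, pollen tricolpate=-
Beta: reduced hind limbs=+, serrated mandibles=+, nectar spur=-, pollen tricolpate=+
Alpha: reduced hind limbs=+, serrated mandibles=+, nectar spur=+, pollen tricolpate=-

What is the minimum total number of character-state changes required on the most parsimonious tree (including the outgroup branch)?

Character polarity is set by the outgroup: the derived state is whichever differs from the outgroup's state, so for nectar spur the derived state is '-', and for the remaining characters it is '+'.
reduced hind limbs: derived state '+' in Alpha, Beta, Eta, and Gamma only — synapomorphy for {Alpha, Beta, Eta, Gamma}.
serrated mandibles: derived state '+' in Alpha, Beta, and Eta only — synapomorphy for {Alpha, Beta, Eta}.
nectar spur: derived state '-' in Beta and Eta only — synapomorphy for {Beta, Eta}.
pollen tricolpate (derived state '+') is unique to Beta (autapomorphy; uninformative for grouping).
Most parsimonious ingroup topology: (Theta,((Alpha,(Eta,Beta)),Gamma)).
Changes per character on this tree: reduced hind limbs: 1; serrated mandibles: 1; nectar spur: 1; pollen tricolpate: 1.
Total = 4.

4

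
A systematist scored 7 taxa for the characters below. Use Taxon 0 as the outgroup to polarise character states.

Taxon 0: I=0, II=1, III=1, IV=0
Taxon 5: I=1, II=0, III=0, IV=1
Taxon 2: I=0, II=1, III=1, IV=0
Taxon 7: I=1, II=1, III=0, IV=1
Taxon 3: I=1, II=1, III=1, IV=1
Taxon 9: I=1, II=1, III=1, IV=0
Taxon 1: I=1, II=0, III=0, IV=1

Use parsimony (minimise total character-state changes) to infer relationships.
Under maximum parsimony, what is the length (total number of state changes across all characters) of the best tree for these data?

4

Character polarity is set by the outgroup: the derived state is whichever differs from the outgroup's state, so for II, III the derived state is '0', and for the remaining characters it is '1'.
I (derived state '1') is shared by Taxon 1, Taxon 3, Taxon 5, Taxon 7, and Taxon 9 — a synapomorphy uniting that clade.
Only Taxon 1 and Taxon 5 show the derived state '0' for II, supporting them as a clade.
Only Taxon 1, Taxon 5, and Taxon 7 show the derived state '0' for III, supporting them as a clade.
IV: derived state '1' in Taxon 1, Taxon 3, Taxon 5, and Taxon 7 only — synapomorphy for {Taxon 1, Taxon 3, Taxon 5, Taxon 7}.
Most parsimonious ingroup topology: (((((Taxon 5,Taxon 1),Taxon 7),Taxon 3),Taxon 9),Taxon 2).
Changes per character on this tree: I: 1; II: 1; III: 1; IV: 1.
Total = 4.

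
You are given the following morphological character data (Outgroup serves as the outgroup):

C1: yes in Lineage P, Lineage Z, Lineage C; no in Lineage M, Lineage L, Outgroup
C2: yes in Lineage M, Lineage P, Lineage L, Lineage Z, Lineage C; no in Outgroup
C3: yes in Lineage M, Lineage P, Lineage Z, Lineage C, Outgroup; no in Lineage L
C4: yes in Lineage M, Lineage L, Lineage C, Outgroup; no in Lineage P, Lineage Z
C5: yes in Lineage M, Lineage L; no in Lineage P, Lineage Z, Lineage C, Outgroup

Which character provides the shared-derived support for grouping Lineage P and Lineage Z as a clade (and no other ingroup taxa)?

C4

Character polarity is set by the outgroup: the derived state is whichever differs from the outgroup's state, so for C3, C4 the derived state is 'no', and for the remaining characters it is 'yes'.
C1: derived state 'yes' in Lineage C, Lineage P, and Lineage Z only — synapomorphy for {Lineage C, Lineage P, Lineage Z}.
C2 (derived state 'yes') is shared by all ingroup taxa — unites the whole ingroup.
C3: derived state 'no' in Lineage L only — an autapomorphy, so it tells us nothing about relationships among taxa.
Only Lineage P and Lineage Z show the derived state 'no' for C4, supporting them as a clade.
C5: derived state 'yes' in Lineage L and Lineage M only — synapomorphy for {Lineage L, Lineage M}.
Most parsimonious ingroup topology: ((Lineage L,Lineage M),(Lineage C,(Lineage P,Lineage Z))).
The clade {Lineage P, Lineage Z} is supported by C4: its derived state 'no' occurs in exactly those taxa and in no other taxon (including the outgroup).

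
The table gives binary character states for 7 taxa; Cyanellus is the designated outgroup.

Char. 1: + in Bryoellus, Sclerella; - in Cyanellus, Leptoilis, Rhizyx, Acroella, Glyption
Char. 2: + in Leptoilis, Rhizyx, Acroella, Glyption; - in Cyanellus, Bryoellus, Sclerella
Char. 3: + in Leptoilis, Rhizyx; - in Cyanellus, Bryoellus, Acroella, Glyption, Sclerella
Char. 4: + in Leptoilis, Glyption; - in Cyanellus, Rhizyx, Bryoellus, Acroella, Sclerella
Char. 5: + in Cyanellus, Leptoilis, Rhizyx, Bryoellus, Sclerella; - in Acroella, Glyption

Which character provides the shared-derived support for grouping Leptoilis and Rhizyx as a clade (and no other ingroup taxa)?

Character polarity is set by the outgroup: the derived state is whichever differs from the outgroup's state, so for Char. 5 the derived state is '-', and for the remaining characters it is '+'.
Only Bryoellus and Sclerella show the derived state '+' for Char. 1, supporting them as a clade.
Char. 2 (derived state '+') is shared by Acroella, Glyption, Leptoilis, and Rhizyx — a synapomorphy uniting that clade.
Char. 3: derived state '+' in Leptoilis and Rhizyx only — synapomorphy for {Leptoilis, Rhizyx}.
Char. 4 groups Glyption and Leptoilis, which is incompatible with the clades supported by the remaining characters; treating it as convergent (homoplasy) costs fewer steps than any alternative tree.
Only Acroella and Glyption show the derived state '-' for Char. 5, supporting them as a clade.
Most parsimonious ingroup topology: (((Leptoilis,Rhizyx),(Acroella,Glyption)),(Bryoellus,Sclerella)).
The clade {Leptoilis, Rhizyx} is supported by Char. 3: its derived state '+' occurs in exactly those taxa and in no other taxon (including the outgroup).

Char. 3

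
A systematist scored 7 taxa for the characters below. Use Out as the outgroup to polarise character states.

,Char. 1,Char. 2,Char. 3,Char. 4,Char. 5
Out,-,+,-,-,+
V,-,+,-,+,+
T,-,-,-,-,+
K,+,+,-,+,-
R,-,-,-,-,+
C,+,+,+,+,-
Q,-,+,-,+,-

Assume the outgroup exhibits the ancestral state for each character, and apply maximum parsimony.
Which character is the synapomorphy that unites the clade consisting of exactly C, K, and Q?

Char. 5

Character polarity is set by the outgroup: the derived state is whichever differs from the outgroup's state, so for Char. 2, Char. 5 the derived state is '-', and for the remaining characters it is '+'.
Only C and K show the derived state '+' for Char. 1, supporting them as a clade.
Only R and T show the derived state '-' for Char. 2, supporting them as a clade.
Char. 3: derived state '+' in C only — an autapomorphy, so it tells us nothing about relationships among taxa.
Char. 4: derived state '+' in C, K, Q, and V only — synapomorphy for {C, K, Q, V}.
Only C, K, and Q show the derived state '-' for Char. 5, supporting them as a clade.
Most parsimonious ingroup topology: ((V,((K,C),Q)),(T,R)).
The clade {C, K, Q} is supported by Char. 5: its derived state '-' occurs in exactly those taxa and in no other taxon (including the outgroup).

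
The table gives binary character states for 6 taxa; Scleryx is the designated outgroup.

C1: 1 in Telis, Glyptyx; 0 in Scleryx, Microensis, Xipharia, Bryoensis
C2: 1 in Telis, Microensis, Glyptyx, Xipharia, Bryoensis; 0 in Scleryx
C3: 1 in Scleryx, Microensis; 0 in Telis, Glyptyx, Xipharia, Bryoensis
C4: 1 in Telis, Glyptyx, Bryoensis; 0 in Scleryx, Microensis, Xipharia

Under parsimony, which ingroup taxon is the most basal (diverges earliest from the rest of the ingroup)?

Microensis

Character polarity is set by the outgroup: the derived state is whichever differs from the outgroup's state, so for C3 the derived state is '0', and for the remaining characters it is '1'.
C1: derived state '1' in Glyptyx and Telis only — synapomorphy for {Glyptyx, Telis}.
All ingroup taxa share the derived state '1' for C2; it defines the ingroup but does not resolve relationships within it.
Only Bryoensis, Glyptyx, Telis, and Xipharia show the derived state '0' for C3, supporting them as a clade.
C4 (derived state '1') is shared by Bryoensis, Glyptyx, and Telis — a synapomorphy uniting that clade.
Most parsimonious ingroup topology: ((((Telis,Glyptyx),Bryoensis),Xipharia),Microensis).
Microensis is sister to the clade containing all other ingroup taxa, so it is the earliest-diverging (most basal) ingroup lineage.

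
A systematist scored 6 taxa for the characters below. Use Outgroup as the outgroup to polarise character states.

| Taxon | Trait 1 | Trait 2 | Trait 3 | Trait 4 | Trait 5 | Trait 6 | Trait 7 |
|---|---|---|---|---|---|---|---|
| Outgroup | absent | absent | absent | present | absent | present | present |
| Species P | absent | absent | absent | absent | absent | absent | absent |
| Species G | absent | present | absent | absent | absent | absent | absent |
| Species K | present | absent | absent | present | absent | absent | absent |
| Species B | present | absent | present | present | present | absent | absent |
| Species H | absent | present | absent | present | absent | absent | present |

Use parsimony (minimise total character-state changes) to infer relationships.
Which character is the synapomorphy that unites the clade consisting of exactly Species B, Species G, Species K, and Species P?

Trait 7

Character polarity is set by the outgroup: the derived state is whichever differs from the outgroup's state, so for Trait 4, Trait 6, Trait 7 the derived state is 'absent', and for the remaining characters it is 'present'.
Only Species B and Species K show the derived state 'present' for Trait 1, supporting them as a clade.
Trait 2 groups Species G and Species H, which is incompatible with the clades supported by the remaining characters; treating it as convergent (homoplasy) costs fewer steps than any alternative tree.
Trait 3: derived state 'present' in Species B only — an autapomorphy, so it tells us nothing about relationships among taxa.
Trait 4: derived state 'absent' in Species G and Species P only — synapomorphy for {Species G, Species P}.
Trait 5 (derived state 'present') is unique to Species B (autapomorphy; uninformative for grouping).
All ingroup taxa share the derived state 'absent' for Trait 6; it defines the ingroup but does not resolve relationships within it.
Only Species B, Species G, Species K, and Species P show the derived state 'absent' for Trait 7, supporting them as a clade.
Most parsimonious ingroup topology: (((Species P,Species G),(Species K,Species B)),Species H).
The clade {Species B, Species G, Species K, Species P} is supported by Trait 7: its derived state 'absent' occurs in exactly those taxa and in no other taxon (including the outgroup).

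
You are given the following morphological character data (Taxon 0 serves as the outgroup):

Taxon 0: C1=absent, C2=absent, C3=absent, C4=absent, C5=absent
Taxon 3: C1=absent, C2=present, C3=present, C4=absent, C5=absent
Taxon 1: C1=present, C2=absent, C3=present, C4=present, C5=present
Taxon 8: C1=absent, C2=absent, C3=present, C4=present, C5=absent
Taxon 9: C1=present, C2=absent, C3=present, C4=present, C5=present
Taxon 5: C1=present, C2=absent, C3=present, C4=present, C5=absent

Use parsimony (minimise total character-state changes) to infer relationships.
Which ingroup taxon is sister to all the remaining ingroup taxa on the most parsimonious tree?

Taxon 3

The outgroup has state 'absent' for every character, so 'present' is the derived state throughout.
Only Taxon 1, Taxon 5, and Taxon 9 show the derived state 'present' for C1, supporting them as a clade.
C2 (derived state 'present') is unique to Taxon 3 (autapomorphy; uninformative for grouping).
All ingroup taxa share the derived state 'present' for C3; it defines the ingroup but does not resolve relationships within it.
C4 (derived state 'present') is shared by Taxon 1, Taxon 5, Taxon 8, and Taxon 9 — a synapomorphy uniting that clade.
Only Taxon 1 and Taxon 9 show the derived state 'present' for C5, supporting them as a clade.
Most parsimonious ingroup topology: (Taxon 3,(((Taxon 1,Taxon 9),Taxon 5),Taxon 8)).
Taxon 3 is sister to the clade containing all other ingroup taxa, so it is the earliest-diverging (most basal) ingroup lineage.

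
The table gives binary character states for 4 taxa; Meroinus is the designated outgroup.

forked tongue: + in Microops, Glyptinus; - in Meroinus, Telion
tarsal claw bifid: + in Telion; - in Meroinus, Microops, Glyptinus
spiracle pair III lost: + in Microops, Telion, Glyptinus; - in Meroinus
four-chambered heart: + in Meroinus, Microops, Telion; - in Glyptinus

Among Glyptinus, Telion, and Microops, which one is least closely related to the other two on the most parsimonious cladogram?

Telion

Character polarity is set by the outgroup: the derived state is whichever differs from the outgroup's state, so for four-chambered heart the derived state is '-', and for the remaining characters it is '+'.
forked tongue: derived state '+' in Glyptinus and Microops only — synapomorphy for {Glyptinus, Microops}.
tarsal claw bifid: derived state '+' in Telion only — an autapomorphy, so it tells us nothing about relationships among taxa.
spiracle pair III lost (derived state '+') is shared by all ingroup taxa — unites the whole ingroup.
four-chambered heart: derived state '-' in Glyptinus only — an autapomorphy, so it tells us nothing about relationships among taxa.
Most parsimonious ingroup topology: ((Microops,Glyptinus),Telion).
Microops and Glyptinus share a more recent common ancestor with each other than either does with Telion, so Telion is the least closely related of the three.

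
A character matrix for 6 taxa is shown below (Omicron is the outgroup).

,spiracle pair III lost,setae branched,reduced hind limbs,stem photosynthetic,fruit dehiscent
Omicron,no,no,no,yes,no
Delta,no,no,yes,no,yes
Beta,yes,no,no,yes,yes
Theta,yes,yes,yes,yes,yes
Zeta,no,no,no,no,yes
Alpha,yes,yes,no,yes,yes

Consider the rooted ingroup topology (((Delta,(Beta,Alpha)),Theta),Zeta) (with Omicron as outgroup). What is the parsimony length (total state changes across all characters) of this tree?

9

Map each character onto (((Delta,(Beta,Alpha)),Theta),Zeta) (rooted by Omicron) and count the minimum state changes it requires (Fitch parsimony):
spiracle pair III lost: 2; setae branched: 2; reduced hind limbs: 2; stem photosynthetic: 2; fruit dehiscent: 1.
Total tree length = 9.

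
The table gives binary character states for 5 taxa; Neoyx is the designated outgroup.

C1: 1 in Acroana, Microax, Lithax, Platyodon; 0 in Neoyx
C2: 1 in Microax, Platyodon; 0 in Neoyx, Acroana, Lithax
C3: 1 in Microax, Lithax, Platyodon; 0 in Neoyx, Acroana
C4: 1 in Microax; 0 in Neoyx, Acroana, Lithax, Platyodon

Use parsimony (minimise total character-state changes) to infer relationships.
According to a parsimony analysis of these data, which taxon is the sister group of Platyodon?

Microax

The outgroup has state '0' for every character, so '1' is the derived state throughout.
C1 (derived state '1') is shared by all ingroup taxa — unites the whole ingroup.
C2 (derived state '1') is shared by Microax and Platyodon — a synapomorphy uniting that clade.
C3: derived state '1' in Lithax, Microax, and Platyodon only — synapomorphy for {Lithax, Microax, Platyodon}.
C4: derived state '1' in Microax only — an autapomorphy, so it tells us nothing about relationships among taxa.
Most parsimonious ingroup topology: (Acroana,((Microax,Platyodon),Lithax)).
Platyodon and Microax form a cherry on this tree, so they are sister taxa.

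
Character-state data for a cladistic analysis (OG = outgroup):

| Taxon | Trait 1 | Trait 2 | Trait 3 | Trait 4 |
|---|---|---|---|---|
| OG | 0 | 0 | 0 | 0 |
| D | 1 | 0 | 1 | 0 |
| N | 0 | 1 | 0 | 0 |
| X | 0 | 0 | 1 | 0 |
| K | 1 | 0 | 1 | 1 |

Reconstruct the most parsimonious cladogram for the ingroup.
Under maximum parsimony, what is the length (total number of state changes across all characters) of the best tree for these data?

4

The outgroup has state '0' for every character, so '1' is the derived state throughout.
Trait 1 (derived state '1') is shared by D and K — a synapomorphy uniting that clade.
Trait 2: derived state '1' in N only — an autapomorphy, so it tells us nothing about relationships among taxa.
Trait 3 (derived state '1') is shared by D, K, and X — a synapomorphy uniting that clade.
Trait 4: derived state '1' in K only — an autapomorphy, so it tells us nothing about relationships among taxa.
Most parsimonious ingroup topology: (((D,K),X),N).
Changes per character on this tree: Trait 1: 1; Trait 2: 1; Trait 3: 1; Trait 4: 1.
Total = 4.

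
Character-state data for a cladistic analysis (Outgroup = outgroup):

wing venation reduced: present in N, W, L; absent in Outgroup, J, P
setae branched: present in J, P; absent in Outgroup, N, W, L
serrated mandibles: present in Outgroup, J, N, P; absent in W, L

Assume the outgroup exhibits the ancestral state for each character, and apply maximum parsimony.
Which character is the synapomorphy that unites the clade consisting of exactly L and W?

serrated mandibles

Character polarity is set by the outgroup: the derived state is whichever differs from the outgroup's state, so for serrated mandibles the derived state is 'absent', and for the remaining characters it is 'present'.
wing venation reduced (derived state 'present') is shared by L, N, and W — a synapomorphy uniting that clade.
setae branched: derived state 'present' in J and P only — synapomorphy for {J, P}.
serrated mandibles (derived state 'absent') is shared by L and W — a synapomorphy uniting that clade.
Most parsimonious ingroup topology: ((J,P),(N,(W,L))).
The clade {L, W} is supported by serrated mandibles: its derived state 'absent' occurs in exactly those taxa and in no other taxon (including the outgroup).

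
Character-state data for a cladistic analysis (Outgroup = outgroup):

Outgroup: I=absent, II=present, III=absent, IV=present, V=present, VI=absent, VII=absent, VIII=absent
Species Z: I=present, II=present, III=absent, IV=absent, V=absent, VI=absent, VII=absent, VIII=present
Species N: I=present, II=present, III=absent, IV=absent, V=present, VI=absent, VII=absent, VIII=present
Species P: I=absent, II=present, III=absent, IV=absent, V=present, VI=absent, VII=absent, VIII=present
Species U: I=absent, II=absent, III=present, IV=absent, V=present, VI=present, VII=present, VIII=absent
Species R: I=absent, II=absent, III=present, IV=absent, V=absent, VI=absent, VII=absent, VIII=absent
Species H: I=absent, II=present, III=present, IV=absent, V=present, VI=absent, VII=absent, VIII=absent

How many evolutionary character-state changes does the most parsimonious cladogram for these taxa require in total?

9

Character polarity is set by the outgroup: the derived state is whichever differs from the outgroup's state, so for II, IV, V the derived state is 'absent', and for the remaining characters it is 'present'.
I: derived state 'present' in Species N and Species Z only — synapomorphy for {Species N, Species Z}.
Only Species R and Species U show the derived state 'absent' for II, supporting them as a clade.
III (derived state 'present') is shared by Species H, Species R, and Species U — a synapomorphy uniting that clade.
IV (derived state 'absent') is shared by all ingroup taxa — unites the whole ingroup.
V groups Species R and Species Z, which is incompatible with the clades supported by the remaining characters; treating it as convergent (homoplasy) costs fewer steps than any alternative tree.
VI (derived state 'present') is unique to Species U (autapomorphy; uninformative for grouping).
VII (derived state 'present') is unique to Species U (autapomorphy; uninformative for grouping).
VIII (derived state 'present') is shared by Species N, Species P, and Species Z — a synapomorphy uniting that clade.
Most parsimonious ingroup topology: (((Species N,Species Z),Species P),((Species R,Species U),Species H)).
Changes per character on this tree: I: 1; II: 1; III: 1; IV: 1; V: 2; VI: 1; VII: 1; VIII: 1.
Total = 9.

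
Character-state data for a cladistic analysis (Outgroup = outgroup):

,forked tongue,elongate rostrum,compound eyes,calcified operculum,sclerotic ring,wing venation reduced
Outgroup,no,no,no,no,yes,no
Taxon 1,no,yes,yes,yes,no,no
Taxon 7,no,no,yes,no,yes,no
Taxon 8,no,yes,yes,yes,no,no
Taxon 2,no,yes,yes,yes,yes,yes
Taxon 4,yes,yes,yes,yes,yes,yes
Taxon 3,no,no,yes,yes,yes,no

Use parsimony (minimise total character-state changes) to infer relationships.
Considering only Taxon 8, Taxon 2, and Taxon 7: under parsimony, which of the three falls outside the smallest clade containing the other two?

Taxon 7

Character polarity is set by the outgroup: the derived state is whichever differs from the outgroup's state, so for sclerotic ring the derived state is 'no', and for the remaining characters it is 'yes'.
forked tongue (derived state 'yes') is unique to Taxon 4 (autapomorphy; uninformative for grouping).
Only Taxon 1, Taxon 2, Taxon 4, and Taxon 8 show the derived state 'yes' for elongate rostrum, supporting them as a clade.
compound eyes (derived state 'yes') is shared by all ingroup taxa — unites the whole ingroup.
Only Taxon 1, Taxon 2, Taxon 3, Taxon 4, and Taxon 8 show the derived state 'yes' for calcified operculum, supporting them as a clade.
Only Taxon 1 and Taxon 8 show the derived state 'no' for sclerotic ring, supporting them as a clade.
wing venation reduced: derived state 'yes' in Taxon 2 and Taxon 4 only — synapomorphy for {Taxon 2, Taxon 4}.
Most parsimonious ingroup topology: ((((Taxon 1,Taxon 8),(Taxon 2,Taxon 4)),Taxon 3),Taxon 7).
Taxon 2 and Taxon 8 share a more recent common ancestor with each other than either does with Taxon 7, so Taxon 7 is the least closely related of the three.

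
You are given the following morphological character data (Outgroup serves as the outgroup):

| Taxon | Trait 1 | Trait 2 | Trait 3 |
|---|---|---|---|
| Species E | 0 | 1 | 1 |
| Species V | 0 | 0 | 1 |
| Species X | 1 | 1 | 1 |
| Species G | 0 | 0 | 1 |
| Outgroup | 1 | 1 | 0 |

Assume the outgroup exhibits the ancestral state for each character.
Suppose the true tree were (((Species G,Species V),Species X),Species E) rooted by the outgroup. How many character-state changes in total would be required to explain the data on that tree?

4

Map each character onto (((Species G,Species V),Species X),Species E) (rooted by Outgroup) and count the minimum state changes it requires (Fitch parsimony):
Trait 1: 2; Trait 2: 1; Trait 3: 1.
Total tree length = 4.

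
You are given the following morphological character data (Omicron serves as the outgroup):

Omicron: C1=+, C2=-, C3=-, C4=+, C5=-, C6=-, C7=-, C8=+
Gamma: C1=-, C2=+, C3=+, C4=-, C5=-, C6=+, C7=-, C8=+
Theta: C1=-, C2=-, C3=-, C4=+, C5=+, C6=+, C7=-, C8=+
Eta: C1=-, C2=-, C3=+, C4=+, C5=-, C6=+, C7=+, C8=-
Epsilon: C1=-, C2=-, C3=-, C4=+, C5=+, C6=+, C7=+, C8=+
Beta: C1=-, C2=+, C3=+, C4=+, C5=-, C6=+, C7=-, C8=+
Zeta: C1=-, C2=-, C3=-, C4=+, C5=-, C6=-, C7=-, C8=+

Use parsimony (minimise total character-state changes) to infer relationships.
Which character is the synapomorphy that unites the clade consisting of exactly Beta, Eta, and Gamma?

C3

Character polarity is set by the outgroup: the derived state is whichever differs from the outgroup's state, so for C1, C4, C8 the derived state is '-', and for the remaining characters it is '+'.
All ingroup taxa share the derived state '-' for C1; it defines the ingroup but does not resolve relationships within it.
C2: derived state '+' in Beta and Gamma only — synapomorphy for {Beta, Gamma}.
C3: derived state '+' in Beta, Eta, and Gamma only — synapomorphy for {Beta, Eta, Gamma}.
C4: derived state '-' in Gamma only — an autapomorphy, so it tells us nothing about relationships among taxa.
Only Epsilon and Theta show the derived state '+' for C5, supporting them as a clade.
C6: derived state '+' in Beta, Epsilon, Eta, Gamma, and Theta only — synapomorphy for {Beta, Epsilon, Eta, Gamma, Theta}.
C7 (state '+') occurs in Epsilon and Eta but conflicts with the nesting implied by the other characters — most parsimoniously interpreted as homoplasy.
C8 (derived state '-') is unique to Eta (autapomorphy; uninformative for grouping).
Most parsimonious ingroup topology: ((((Gamma,Beta),Eta),(Theta,Epsilon)),Zeta).
The clade {Beta, Eta, Gamma} is supported by C3: its derived state '+' occurs in exactly those taxa and in no other taxon (including the outgroup).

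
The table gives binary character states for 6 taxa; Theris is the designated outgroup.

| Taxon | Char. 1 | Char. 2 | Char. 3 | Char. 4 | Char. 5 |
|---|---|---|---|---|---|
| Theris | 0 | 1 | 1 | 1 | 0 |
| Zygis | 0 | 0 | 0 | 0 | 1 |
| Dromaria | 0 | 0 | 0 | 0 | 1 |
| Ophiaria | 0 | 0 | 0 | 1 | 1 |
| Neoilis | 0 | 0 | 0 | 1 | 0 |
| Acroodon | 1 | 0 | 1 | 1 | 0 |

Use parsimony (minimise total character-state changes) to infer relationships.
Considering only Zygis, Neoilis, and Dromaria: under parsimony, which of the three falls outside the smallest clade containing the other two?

Neoilis

Character polarity is set by the outgroup: the derived state is whichever differs from the outgroup's state, so for Char. 2, Char. 3, Char. 4 the derived state is '0', and for the remaining characters it is '1'.
Char. 1 (derived state '1') is unique to Acroodon (autapomorphy; uninformative for grouping).
Char. 2 (derived state '0') is shared by all ingroup taxa — unites the whole ingroup.
Only Dromaria, Neoilis, Ophiaria, and Zygis show the derived state '0' for Char. 3, supporting them as a clade.
Char. 4: derived state '0' in Dromaria and Zygis only — synapomorphy for {Dromaria, Zygis}.
Char. 5: derived state '1' in Dromaria, Ophiaria, and Zygis only — synapomorphy for {Dromaria, Ophiaria, Zygis}.
Most parsimonious ingroup topology: ((((Zygis,Dromaria),Ophiaria),Neoilis),Acroodon).
Dromaria and Zygis share a more recent common ancestor with each other than either does with Neoilis, so Neoilis is the least closely related of the three.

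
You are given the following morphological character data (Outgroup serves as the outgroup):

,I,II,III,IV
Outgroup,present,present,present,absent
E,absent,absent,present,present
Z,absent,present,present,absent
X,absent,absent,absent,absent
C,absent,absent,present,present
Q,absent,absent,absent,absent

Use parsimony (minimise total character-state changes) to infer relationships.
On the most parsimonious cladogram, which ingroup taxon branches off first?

Z

Character polarity is set by the outgroup: the derived state is whichever differs from the outgroup's state, so for I, II, III the derived state is 'absent', and for the remaining characters it is 'present'.
All ingroup taxa share the derived state 'absent' for I; it defines the ingroup but does not resolve relationships within it.
II: derived state 'absent' in C, E, Q, and X only — synapomorphy for {C, E, Q, X}.
Only Q and X show the derived state 'absent' for III, supporting them as a clade.
IV (derived state 'present') is shared by C and E — a synapomorphy uniting that clade.
Most parsimonious ingroup topology: (((E,C),(X,Q)),Z).
Z is sister to the clade containing all other ingroup taxa, so it is the earliest-diverging (most basal) ingroup lineage.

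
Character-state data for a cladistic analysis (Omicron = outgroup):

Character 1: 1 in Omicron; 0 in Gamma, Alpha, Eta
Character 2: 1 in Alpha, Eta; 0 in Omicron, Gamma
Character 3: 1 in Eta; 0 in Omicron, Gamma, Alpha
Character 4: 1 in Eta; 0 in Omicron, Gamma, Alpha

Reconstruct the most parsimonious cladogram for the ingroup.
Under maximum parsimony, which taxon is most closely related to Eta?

Character polarity is set by the outgroup: the derived state is whichever differs from the outgroup's state, so for Character 1 the derived state is '0', and for the remaining characters it is '1'.
All ingroup taxa share the derived state '0' for Character 1; it defines the ingroup but does not resolve relationships within it.
Only Alpha and Eta show the derived state '1' for Character 2, supporting them as a clade.
Character 3: derived state '1' in Eta only — an autapomorphy, so it tells us nothing about relationships among taxa.
Character 4 (derived state '1') is unique to Eta (autapomorphy; uninformative for grouping).
Most parsimonious ingroup topology: (Gamma,(Alpha,Eta)).
Eta and Alpha form a cherry on this tree, so they are sister taxa.

Alpha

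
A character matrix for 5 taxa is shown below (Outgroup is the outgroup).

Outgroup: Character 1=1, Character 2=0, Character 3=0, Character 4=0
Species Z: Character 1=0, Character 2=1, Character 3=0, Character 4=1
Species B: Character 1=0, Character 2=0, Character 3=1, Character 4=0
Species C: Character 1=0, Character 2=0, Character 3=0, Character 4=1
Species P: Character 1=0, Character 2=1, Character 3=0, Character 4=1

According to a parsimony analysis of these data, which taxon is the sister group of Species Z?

Species P

Character polarity is set by the outgroup: the derived state is whichever differs from the outgroup's state, so for Character 1 the derived state is '0', and for the remaining characters it is '1'.
Character 1 (derived state '0') is shared by all ingroup taxa — unites the whole ingroup.
Only Species P and Species Z show the derived state '1' for Character 2, supporting them as a clade.
Character 3: derived state '1' in Species B only — an autapomorphy, so it tells us nothing about relationships among taxa.
Character 4 (derived state '1') is shared by Species C, Species P, and Species Z — a synapomorphy uniting that clade.
Most parsimonious ingroup topology: (((Species Z,Species P),Species C),Species B).
Species Z and Species P form a cherry on this tree, so they are sister taxa.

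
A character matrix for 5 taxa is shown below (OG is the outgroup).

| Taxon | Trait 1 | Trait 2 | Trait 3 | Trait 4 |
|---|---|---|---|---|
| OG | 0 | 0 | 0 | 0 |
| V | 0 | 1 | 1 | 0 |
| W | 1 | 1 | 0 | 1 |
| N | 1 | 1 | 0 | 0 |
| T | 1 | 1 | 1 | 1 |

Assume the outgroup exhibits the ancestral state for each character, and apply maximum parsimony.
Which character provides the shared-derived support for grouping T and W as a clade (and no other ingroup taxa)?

The outgroup has state '0' for every character, so '1' is the derived state throughout.
Trait 1 (derived state '1') is shared by N, T, and W — a synapomorphy uniting that clade.
All ingroup taxa share the derived state '1' for Trait 2; it defines the ingroup but does not resolve relationships within it.
Trait 3 (state '1') occurs in T and V but conflicts with the nesting implied by the other characters — most parsimoniously interpreted as homoplasy.
Only T and W show the derived state '1' for Trait 4, supporting them as a clade.
Most parsimonious ingroup topology: (V,((W,T),N)).
The clade {T, W} is supported by Trait 4: its derived state '1' occurs in exactly those taxa and in no other taxon (including the outgroup).

Trait 4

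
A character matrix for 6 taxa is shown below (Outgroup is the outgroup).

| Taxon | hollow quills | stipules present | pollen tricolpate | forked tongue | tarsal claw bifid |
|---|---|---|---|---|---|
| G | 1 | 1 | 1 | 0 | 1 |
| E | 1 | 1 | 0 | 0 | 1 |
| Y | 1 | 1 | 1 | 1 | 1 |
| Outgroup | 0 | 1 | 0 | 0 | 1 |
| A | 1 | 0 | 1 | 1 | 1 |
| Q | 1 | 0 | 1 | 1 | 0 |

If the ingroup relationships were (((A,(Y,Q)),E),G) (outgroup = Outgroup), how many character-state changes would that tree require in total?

Map each character onto (((A,(Y,Q)),E),G) (rooted by Outgroup) and count the minimum state changes it requires (Fitch parsimony):
hollow quills: 1; stipules present: 2; pollen tricolpate: 2; forked tongue: 1; tarsal claw bifid: 1.
Total tree length = 7.

7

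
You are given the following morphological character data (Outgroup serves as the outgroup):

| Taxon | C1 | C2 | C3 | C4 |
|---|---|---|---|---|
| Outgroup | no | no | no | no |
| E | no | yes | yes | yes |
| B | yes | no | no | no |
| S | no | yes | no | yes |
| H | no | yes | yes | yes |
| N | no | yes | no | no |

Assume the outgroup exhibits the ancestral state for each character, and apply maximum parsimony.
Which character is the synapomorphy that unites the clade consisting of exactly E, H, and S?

C4

The outgroup has state 'no' for every character, so 'yes' is the derived state throughout.
C1 (derived state 'yes') is unique to B (autapomorphy; uninformative for grouping).
C2: derived state 'yes' in E, H, N, and S only — synapomorphy for {E, H, N, S}.
Only E and H show the derived state 'yes' for C3, supporting them as a clade.
C4 (derived state 'yes') is shared by E, H, and S — a synapomorphy uniting that clade.
Most parsimonious ingroup topology: ((((E,H),S),N),B).
The clade {E, H, S} is supported by C4: its derived state 'yes' occurs in exactly those taxa and in no other taxon (including the outgroup).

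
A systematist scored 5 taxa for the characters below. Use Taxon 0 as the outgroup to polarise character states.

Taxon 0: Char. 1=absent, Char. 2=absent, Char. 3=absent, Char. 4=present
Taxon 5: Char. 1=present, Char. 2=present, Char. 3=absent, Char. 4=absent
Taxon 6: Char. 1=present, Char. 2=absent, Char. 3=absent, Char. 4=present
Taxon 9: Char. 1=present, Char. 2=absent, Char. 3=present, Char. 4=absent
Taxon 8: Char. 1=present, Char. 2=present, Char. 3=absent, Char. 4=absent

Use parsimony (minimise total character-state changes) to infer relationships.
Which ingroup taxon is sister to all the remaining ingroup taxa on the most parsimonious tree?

Taxon 6

Character polarity is set by the outgroup: the derived state is whichever differs from the outgroup's state, so for Char. 4 the derived state is 'absent', and for the remaining characters it is 'present'.
Char. 1 (derived state 'present') is shared by all ingroup taxa — unites the whole ingroup.
Char. 2 (derived state 'present') is shared by Taxon 5 and Taxon 8 — a synapomorphy uniting that clade.
Char. 3: derived state 'present' in Taxon 9 only — an autapomorphy, so it tells us nothing about relationships among taxa.
Char. 4 (derived state 'absent') is shared by Taxon 5, Taxon 8, and Taxon 9 — a synapomorphy uniting that clade.
Most parsimonious ingroup topology: (((Taxon 5,Taxon 8),Taxon 9),Taxon 6).
Taxon 6 is sister to the clade containing all other ingroup taxa, so it is the earliest-diverging (most basal) ingroup lineage.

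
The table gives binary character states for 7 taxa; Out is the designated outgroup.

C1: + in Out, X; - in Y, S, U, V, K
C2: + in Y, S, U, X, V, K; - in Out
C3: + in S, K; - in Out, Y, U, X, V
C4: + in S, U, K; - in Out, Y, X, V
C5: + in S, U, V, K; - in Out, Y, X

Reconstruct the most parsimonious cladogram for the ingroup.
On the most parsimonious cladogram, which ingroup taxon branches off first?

X

Character polarity is set by the outgroup: the derived state is whichever differs from the outgroup's state, so for C1 the derived state is '-', and for the remaining characters it is '+'.
C1 (derived state '-') is shared by K, S, U, V, and Y — a synapomorphy uniting that clade.
C2 (derived state '+') is shared by all ingroup taxa — unites the whole ingroup.
Only K and S show the derived state '+' for C3, supporting them as a clade.
Only K, S, and U show the derived state '+' for C4, supporting them as a clade.
C5 (derived state '+') is shared by K, S, U, and V — a synapomorphy uniting that clade.
Most parsimonious ingroup topology: ((Y,(((S,K),U),V)),X).
X is sister to the clade containing all other ingroup taxa, so it is the earliest-diverging (most basal) ingroup lineage.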